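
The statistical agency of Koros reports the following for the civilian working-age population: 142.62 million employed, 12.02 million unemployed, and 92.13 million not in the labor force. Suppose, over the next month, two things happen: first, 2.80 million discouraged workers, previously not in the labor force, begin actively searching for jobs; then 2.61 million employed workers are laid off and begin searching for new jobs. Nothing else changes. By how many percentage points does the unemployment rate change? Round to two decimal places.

The unemployment rate changes by +3.30 percentage points.

Initially, labor force = 142.62 + 12.02 = 154.64 million, so u = 12.02/154.64 = 7.77%.
After the first change, unemployed and labor force both rise by 2.80 → E = 142.62, U = 14.82, labor force = 157.44 million.
After the second change, employed falls and unemployed rises by 2.61; labor force unchanged → E = 140.01, U = 17.43, labor force = 157.44 million.
New unemployment rate = 17.43 / 157.44 = 11.07%.
Change = 11.07% − 7.77% = +3.30 percentage points.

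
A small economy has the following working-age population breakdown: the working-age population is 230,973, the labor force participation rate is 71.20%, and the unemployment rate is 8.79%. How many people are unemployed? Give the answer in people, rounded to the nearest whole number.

Labor force = 0.7120 × 230,973 = 164,453.
Unemployed = 0.0879 × 164,453 ≈ 14,455.

About 14,455 are unemployed.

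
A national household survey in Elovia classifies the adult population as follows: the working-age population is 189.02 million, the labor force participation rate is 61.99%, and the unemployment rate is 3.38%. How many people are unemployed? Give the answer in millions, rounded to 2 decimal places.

About 3.96 million are unemployed.

Labor force = 0.6199 × 189.02 = 117.17 million.
Unemployed = 0.0338 × 117.17 ≈ 3.96 million.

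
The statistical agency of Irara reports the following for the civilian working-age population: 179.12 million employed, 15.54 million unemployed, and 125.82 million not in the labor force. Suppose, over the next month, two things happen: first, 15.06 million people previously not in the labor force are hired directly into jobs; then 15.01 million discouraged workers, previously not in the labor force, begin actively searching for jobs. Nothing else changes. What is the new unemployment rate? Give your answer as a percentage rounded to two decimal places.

New unemployment rate ≈ 13.59%.

Initially, labor force = 179.12 + 15.54 = 194.66 million, so u = 15.54/194.66 = 7.98%.
After the first change, employed and labor force both rise by 15.06; unemployed unchanged → E = 194.18, U = 15.54, labor force = 209.72 million.
After the second change, unemployed and labor force both rise by 15.01 → E = 194.18, U = 30.55, labor force = 224.73 million.
New unemployment rate = 30.55 / 224.73 = 13.59%.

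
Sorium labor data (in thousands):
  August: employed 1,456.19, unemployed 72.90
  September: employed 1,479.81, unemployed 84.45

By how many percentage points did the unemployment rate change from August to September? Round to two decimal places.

The unemployment rate changed by +0.63 percentage points.

August: labor force = 1,456.19 + 72.90 = 1,529.09; u = 72.90/1,529.09 = 4.77%.
September: labor force = 1,479.81 + 84.45 = 1,564.26; u = 84.45/1,564.26 = 5.40%.
Change = 5.40% − 4.77% = +0.63 pp.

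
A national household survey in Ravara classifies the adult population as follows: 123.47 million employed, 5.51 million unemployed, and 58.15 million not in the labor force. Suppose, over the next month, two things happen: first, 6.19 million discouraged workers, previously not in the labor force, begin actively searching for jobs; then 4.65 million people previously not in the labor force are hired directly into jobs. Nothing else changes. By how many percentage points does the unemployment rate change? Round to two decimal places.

Initially, labor force = 123.47 + 5.51 = 128.98 million, so u = 5.51/128.98 = 4.27%.
After the first change, unemployed and labor force both rise by 6.19 → E = 123.47, U = 11.70, labor force = 135.17 million.
After the second change, employed and labor force both rise by 4.65; unemployed unchanged → E = 128.12, U = 11.70, labor force = 139.82 million.
New unemployment rate = 11.70 / 139.82 = 8.37%.
Change = 8.37% − 4.27% = +4.10 percentage points.

The unemployment rate changes by +4.10 percentage points.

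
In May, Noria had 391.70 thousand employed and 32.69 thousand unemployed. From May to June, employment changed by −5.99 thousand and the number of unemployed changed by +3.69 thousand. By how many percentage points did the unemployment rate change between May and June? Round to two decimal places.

The unemployment rate changed by +0.92 percentage points.

May: labor force = 391.70 + 32.69 = 424.39; u = 32.69/424.39 = 7.70%.
June: labor force = 385.71 + 36.38 = 422.09; u = 36.38/422.09 = 8.62%.
Change = 8.62% − 7.70% = +0.92 pp.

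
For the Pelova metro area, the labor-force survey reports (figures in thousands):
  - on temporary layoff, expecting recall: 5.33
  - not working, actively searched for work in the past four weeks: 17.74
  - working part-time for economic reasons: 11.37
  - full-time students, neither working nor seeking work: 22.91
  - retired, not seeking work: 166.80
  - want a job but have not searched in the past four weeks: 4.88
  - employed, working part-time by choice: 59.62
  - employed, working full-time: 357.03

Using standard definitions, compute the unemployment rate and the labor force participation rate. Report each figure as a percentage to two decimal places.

Employed = 11.37 + 59.62 + 357.03 = 428.02 thousand (anyone who worked, including part-time for economic reasons, counts as employed).
Unemployed = 5.33 + 17.74 = 23.07 thousand (jobless and actively searching, or on temporary layoff).
Labor force = 428.02 + 23.07 = 451.09 thousand.
Not in labor force = 22.91 + 166.80 + 4.88 = 194.59 thousand (those not working and not actively searching are outside the labor force — including those who want a job but have given up searching).
Civilian working-age population = 451.09 + 194.59 = 645.68 thousand.
Unemployment rate = 23.07 / 451.09 = 5.11%.
Labor force participation rate = 451.09 / 645.68 = 69.86%.

Unemployment rate ≈ 5.11%; labor force participation rate ≈ 69.86%.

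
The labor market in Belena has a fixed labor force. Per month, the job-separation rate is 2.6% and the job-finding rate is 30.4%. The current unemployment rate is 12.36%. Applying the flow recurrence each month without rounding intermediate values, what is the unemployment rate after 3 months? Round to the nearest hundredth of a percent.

Unemployment rate after three months ≈ 9.23%.

With a fixed labor force, u_{t+1} = u_t + s·(1−u_t) − f·u_t = u_t·(1−s−f) + s.
Here 1−s−f = 0.670 and s = 0.026.
u_1 = 0.123600 × 0.670 + 0.026 = 0.108812.
u_2 = 0.108812 × 0.670 + 0.026 = 0.098904.
u_3 = 0.098904 × 0.670 + 0.026 = 0.092266.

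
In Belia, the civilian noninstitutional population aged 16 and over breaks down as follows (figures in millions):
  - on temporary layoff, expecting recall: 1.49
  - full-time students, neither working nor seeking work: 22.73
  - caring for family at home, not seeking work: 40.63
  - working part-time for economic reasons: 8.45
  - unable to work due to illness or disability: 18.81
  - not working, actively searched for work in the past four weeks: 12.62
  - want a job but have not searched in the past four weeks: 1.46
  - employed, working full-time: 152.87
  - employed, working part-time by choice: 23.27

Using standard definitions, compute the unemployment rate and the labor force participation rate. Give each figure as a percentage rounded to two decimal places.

Unemployment rate ≈ 7.10%; labor force participation rate ≈ 70.38%.

Employed = 8.45 + 152.87 + 23.27 = 184.59 million (anyone who worked, including part-time for economic reasons, counts as employed).
Unemployed = 1.49 + 12.62 = 14.11 million (jobless and actively searching, or on temporary layoff).
Labor force = 184.59 + 14.11 = 198.70 million.
Not in labor force = 22.73 + 40.63 + 18.81 + 1.46 = 83.63 million (those not working and not actively searching are outside the labor force — including those who want a job but have given up searching).
Civilian working-age population = 198.70 + 83.63 = 282.33 million.
Unemployment rate = 14.11 / 198.70 = 7.10%.
Labor force participation rate = 198.70 / 282.33 = 70.38%.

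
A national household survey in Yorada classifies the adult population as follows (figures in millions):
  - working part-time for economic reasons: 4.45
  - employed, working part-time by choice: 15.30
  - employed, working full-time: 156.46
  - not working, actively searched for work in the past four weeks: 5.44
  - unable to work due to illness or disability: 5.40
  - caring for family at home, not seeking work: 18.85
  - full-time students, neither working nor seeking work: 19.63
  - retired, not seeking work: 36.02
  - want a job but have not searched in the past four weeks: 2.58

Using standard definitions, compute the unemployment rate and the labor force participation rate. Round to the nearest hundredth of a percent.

Employed = 4.45 + 15.30 + 156.46 = 176.21 million (anyone who worked, including part-time for economic reasons, counts as employed).
Unemployed = 5.44 million.
Labor force = 176.21 + 5.44 = 181.65 million.
Not in labor force = 5.40 + 18.85 + 19.63 + 36.02 + 2.58 = 82.48 million (those not working and not actively searching are outside the labor force — including those who want a job but have given up searching).
Civilian working-age population = 181.65 + 82.48 = 264.13 million.
Unemployment rate = 5.44 / 181.65 = 2.99%.
Labor force participation rate = 181.65 / 264.13 = 68.77%.

Unemployment rate ≈ 2.99%; labor force participation rate ≈ 68.77%.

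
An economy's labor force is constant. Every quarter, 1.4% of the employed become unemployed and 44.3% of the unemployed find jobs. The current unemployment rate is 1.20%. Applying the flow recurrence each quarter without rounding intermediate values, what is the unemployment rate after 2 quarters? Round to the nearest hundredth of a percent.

Unemployment rate after two quarters ≈ 2.51%.

With a fixed labor force, u_{t+1} = u_t + s·(1−u_t) − f·u_t = u_t·(1−s−f) + s.
Here 1−s−f = 0.543 and s = 0.014.
u_1 = 0.012000 × 0.543 + 0.014 = 0.020516.
u_2 = 0.020516 × 0.543 + 0.014 = 0.025140.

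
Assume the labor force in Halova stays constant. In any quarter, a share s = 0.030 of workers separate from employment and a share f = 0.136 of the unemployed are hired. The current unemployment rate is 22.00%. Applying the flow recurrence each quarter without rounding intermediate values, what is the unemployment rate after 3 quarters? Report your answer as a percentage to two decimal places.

Unemployment rate after three quarters ≈ 20.35%.

With a fixed labor force, u_{t+1} = u_t + s·(1−u_t) − f·u_t = u_t·(1−s−f) + s.
Here 1−s−f = 0.834 and s = 0.030.
u_1 = 0.220000 × 0.834 + 0.030 = 0.213480.
u_2 = 0.213480 × 0.834 + 0.030 = 0.208042.
u_3 = 0.208042 × 0.834 + 0.030 = 0.203507.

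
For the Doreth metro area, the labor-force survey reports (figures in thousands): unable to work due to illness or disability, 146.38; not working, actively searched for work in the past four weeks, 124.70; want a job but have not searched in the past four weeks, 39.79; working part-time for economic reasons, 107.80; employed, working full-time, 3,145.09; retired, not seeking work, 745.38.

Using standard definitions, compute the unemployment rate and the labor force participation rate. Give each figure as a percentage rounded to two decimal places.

Employed = 107.80 + 3,145.09 = 3,252.89 thousand (anyone who worked, including part-time for economic reasons, counts as employed).
Unemployed = 124.70 thousand.
Labor force = 3,252.89 + 124.70 = 3,377.59 thousand.
Not in labor force = 146.38 + 39.79 + 745.38 = 931.55 thousand (those not working and not actively searching are outside the labor force — including those who want a job but have given up searching).
Civilian working-age population = 3,377.59 + 931.55 = 4,309.14 thousand.
Unemployment rate = 124.70 / 3,377.59 = 3.69%.
Labor force participation rate = 3,377.59 / 4,309.14 = 78.38%.

Unemployment rate ≈ 3.69%; labor force participation rate ≈ 78.38%.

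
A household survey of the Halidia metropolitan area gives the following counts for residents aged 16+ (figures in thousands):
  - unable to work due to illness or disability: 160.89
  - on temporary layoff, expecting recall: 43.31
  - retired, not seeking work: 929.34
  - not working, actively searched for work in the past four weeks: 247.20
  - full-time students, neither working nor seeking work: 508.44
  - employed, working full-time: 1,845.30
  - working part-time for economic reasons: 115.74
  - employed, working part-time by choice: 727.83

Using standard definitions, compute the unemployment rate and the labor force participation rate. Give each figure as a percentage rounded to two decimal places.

Employed = 1,845.30 + 115.74 + 727.83 = 2,688.87 thousand (anyone who worked, including part-time for economic reasons, counts as employed).
Unemployed = 43.31 + 247.20 = 290.51 thousand (jobless and actively searching, or on temporary layoff).
Labor force = 2,688.87 + 290.51 = 2,979.38 thousand.
Not in labor force = 160.89 + 929.34 + 508.44 = 1,598.67 thousand (those not working and not actively searching are outside the labor force).
Civilian working-age population = 2,979.38 + 1,598.67 = 4,578.05 thousand.
Unemployment rate = 290.51 / 2,979.38 = 9.75%.
Labor force participation rate = 2,979.38 / 4,578.05 = 65.08%.

Unemployment rate ≈ 9.75%; labor force participation rate ≈ 65.08%.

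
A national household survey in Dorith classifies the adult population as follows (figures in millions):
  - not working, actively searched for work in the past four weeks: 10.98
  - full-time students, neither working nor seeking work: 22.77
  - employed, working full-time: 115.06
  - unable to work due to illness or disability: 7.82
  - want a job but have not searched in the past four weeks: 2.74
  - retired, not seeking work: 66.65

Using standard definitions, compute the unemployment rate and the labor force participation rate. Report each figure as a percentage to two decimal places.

Employed = 115.06 million.
Unemployed = 10.98 million.
Labor force = 115.06 + 10.98 = 126.04 million.
Not in labor force = 22.77 + 7.82 + 2.74 + 66.65 = 99.98 million (those not working and not actively searching are outside the labor force — including those who want a job but have given up searching).
Civilian working-age population = 126.04 + 99.98 = 226.02 million.
Unemployment rate = 10.98 / 126.04 = 8.71%.
Labor force participation rate = 126.04 / 226.02 = 55.76%.

Unemployment rate ≈ 8.71%; labor force participation rate ≈ 55.76%.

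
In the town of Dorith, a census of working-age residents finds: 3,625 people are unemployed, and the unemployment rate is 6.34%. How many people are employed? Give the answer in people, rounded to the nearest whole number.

Labor force = U / u = 3,625 / 0.0634 ≈ 57,177.
Employed = labor force − unemployed = 57,177 − 3,625 = 53,552.

About 53,552 are employed.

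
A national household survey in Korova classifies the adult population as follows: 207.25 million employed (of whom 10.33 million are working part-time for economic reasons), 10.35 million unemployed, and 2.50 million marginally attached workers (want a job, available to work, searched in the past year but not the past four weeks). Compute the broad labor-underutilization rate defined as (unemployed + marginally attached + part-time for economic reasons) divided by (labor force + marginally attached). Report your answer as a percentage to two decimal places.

Broad underutilization rate ≈ 10.53%.

Labor force = 207.25 + 10.35 = 217.60 million.
Numerator = 10.35 + 2.50 + 10.33 = 23.18 million.
Denominator = 217.60 + 2.50 = 220.10 million.
Broad rate = 23.18 / 220.10 = 10.53%.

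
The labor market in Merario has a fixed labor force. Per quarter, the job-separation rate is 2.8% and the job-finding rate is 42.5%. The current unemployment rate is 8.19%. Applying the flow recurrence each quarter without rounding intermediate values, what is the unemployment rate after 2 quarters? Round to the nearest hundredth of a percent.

With a fixed labor force, u_{t+1} = u_t + s·(1−u_t) − f·u_t = u_t·(1−s−f) + s.
Here 1−s−f = 0.547 and s = 0.028.
u_1 = 0.081900 × 0.547 + 0.028 = 0.072799.
u_2 = 0.072799 × 0.547 + 0.028 = 0.067821.

Unemployment rate after two quarters ≈ 6.78%.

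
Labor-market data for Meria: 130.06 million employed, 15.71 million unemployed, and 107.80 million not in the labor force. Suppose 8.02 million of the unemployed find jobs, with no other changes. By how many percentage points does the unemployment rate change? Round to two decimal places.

Initially, labor force = 130.06 + 15.71 = 145.77 million, so u = 15.71/145.77 = 10.78%.
After the change, unemployed falls and employed rises by 8.02; labor force unchanged → E = 138.08, U = 7.69, labor force = 145.77 million.
New unemployment rate = 7.69 / 145.77 = 5.28%.
Change = 5.28% − 10.78% = −5.50 percentage points.

The unemployment rate changes by −5.50 percentage points.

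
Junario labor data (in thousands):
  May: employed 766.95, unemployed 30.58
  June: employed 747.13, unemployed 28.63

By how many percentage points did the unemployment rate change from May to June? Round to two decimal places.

May: labor force = 766.95 + 30.58 = 797.53; u = 30.58/797.53 = 3.83%.
June: labor force = 747.13 + 28.63 = 775.76; u = 28.63/775.76 = 3.69%.
Change = 3.69% − 3.83% = −0.14 pp.

The unemployment rate changed by −0.14 percentage points.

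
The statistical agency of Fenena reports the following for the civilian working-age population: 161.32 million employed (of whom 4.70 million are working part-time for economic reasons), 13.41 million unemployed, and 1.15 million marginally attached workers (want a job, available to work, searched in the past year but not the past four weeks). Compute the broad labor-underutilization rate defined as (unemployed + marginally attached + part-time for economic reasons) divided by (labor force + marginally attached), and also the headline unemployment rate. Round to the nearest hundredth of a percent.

Broad underutilization rate ≈ 10.95%; headline unemployment rate ≈ 7.67%.

Labor force = 161.32 + 13.41 = 174.73 million.
Numerator = 13.41 + 1.15 + 4.70 = 19.26 million.
Denominator = 174.73 + 1.15 = 175.88 million.
Broad rate = 19.26 / 175.88 = 10.95%.
Headline unemployment rate = 13.41 / 174.73 = 7.67%.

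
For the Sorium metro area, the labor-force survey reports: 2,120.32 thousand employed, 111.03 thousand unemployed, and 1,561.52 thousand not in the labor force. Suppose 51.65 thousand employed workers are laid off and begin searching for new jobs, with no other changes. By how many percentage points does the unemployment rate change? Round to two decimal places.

The unemployment rate changes by +2.31 percentage points.

Initially, labor force = 2,120.32 + 111.03 = 2,231.35 thousand, so u = 111.03/2,231.35 = 4.98%.
After the change, employed falls and unemployed rises by 51.65; labor force unchanged → E = 2,068.67, U = 162.68, labor force = 2,231.35 thousand.
New unemployment rate = 162.68 / 2,231.35 = 7.29%.
Change = 7.29% − 4.98% = +2.31 percentage points.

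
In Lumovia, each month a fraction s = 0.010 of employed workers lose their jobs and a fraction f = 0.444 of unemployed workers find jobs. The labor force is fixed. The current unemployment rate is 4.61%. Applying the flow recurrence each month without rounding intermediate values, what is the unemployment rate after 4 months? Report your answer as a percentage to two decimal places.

With a fixed labor force, u_{t+1} = u_t + s·(1−u_t) − f·u_t = u_t·(1−s−f) + s.
Here 1−s−f = 0.546 and s = 0.010.
u_1 = 0.046100 × 0.546 + 0.010 = 0.035171.
u_2 = 0.035171 × 0.546 + 0.010 = 0.029203.
u_3 = 0.029203 × 0.546 + 0.010 = 0.025945.
u_4 = 0.025945 × 0.546 + 0.010 = 0.024166.

Unemployment rate after four months ≈ 2.42%.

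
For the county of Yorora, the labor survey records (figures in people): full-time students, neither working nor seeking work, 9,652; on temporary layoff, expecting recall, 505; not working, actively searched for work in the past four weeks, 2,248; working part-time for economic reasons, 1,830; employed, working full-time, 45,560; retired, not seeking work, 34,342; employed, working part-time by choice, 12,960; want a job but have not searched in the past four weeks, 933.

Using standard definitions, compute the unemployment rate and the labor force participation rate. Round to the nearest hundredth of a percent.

Employed = 1,830 + 45,560 + 12,960 = 60,350 (anyone who worked, including part-time for economic reasons, counts as employed).
Unemployed = 505 + 2,248 = 2,753 (jobless and actively searching, or on temporary layoff).
Labor force = 60,350 + 2,753 = 63,103.
Not in labor force = 9,652 + 34,342 + 933 = 44,927 (those not working and not actively searching are outside the labor force — including those who want a job but have given up searching).
Civilian working-age population = 63,103 + 44,927 = 108,030.
Unemployment rate = 2,753 / 63,103 = 4.36%.
Labor force participation rate = 63,103 / 108,030 = 58.41%.

Unemployment rate ≈ 4.36%; labor force participation rate ≈ 58.41%.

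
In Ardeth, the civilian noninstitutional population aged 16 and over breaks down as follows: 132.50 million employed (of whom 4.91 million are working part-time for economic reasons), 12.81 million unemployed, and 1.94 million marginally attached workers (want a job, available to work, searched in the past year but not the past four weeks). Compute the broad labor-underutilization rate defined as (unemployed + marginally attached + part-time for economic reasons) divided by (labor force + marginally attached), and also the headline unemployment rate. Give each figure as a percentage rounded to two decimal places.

Labor force = 132.50 + 12.81 = 145.31 million.
Numerator = 12.81 + 1.94 + 4.91 = 19.66 million.
Denominator = 145.31 + 1.94 = 147.25 million.
Broad rate = 19.66 / 147.25 = 13.35%.
Headline unemployment rate = 12.81 / 145.31 = 8.82%.

Broad underutilization rate ≈ 13.35%; headline unemployment rate ≈ 8.82%.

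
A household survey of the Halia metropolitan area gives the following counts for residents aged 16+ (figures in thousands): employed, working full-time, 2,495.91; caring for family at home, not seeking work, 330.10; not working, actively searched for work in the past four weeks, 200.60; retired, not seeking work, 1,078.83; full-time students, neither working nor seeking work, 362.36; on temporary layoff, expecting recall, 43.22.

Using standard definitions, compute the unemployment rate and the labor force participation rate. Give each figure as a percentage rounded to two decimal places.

Employed = 2,495.91 thousand.
Unemployed = 200.60 + 43.22 = 243.82 thousand (jobless and actively searching, or on temporary layoff).
Labor force = 2,495.91 + 243.82 = 2,739.73 thousand.
Not in labor force = 330.10 + 1,078.83 + 362.36 = 1,771.29 thousand (those not working and not actively searching are outside the labor force).
Civilian working-age population = 2,739.73 + 1,771.29 = 4,511.02 thousand.
Unemployment rate = 243.82 / 2,739.73 = 8.90%.
Labor force participation rate = 2,739.73 / 4,511.02 = 60.73%.

Unemployment rate ≈ 8.90%; labor force participation rate ≈ 60.73%.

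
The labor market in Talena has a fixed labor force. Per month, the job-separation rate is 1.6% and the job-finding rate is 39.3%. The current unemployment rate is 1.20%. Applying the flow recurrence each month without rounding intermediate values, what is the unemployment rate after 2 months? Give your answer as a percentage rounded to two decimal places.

Unemployment rate after two months ≈ 2.96%.

With a fixed labor force, u_{t+1} = u_t + s·(1−u_t) − f·u_t = u_t·(1−s−f) + s.
Here 1−s−f = 0.591 and s = 0.016.
u_1 = 0.012000 × 0.591 + 0.016 = 0.023092.
u_2 = 0.023092 × 0.591 + 0.016 = 0.029647.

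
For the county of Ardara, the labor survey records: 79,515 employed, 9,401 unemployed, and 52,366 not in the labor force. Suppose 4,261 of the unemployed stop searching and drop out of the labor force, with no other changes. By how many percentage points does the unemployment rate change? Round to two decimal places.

Initially, labor force = 79,515 + 9,401 = 88,916, so u = 9,401/88,916 = 10.57%.
After the change, unemployed and labor force both fall by 4,261 → E = 79,515, U = 5,140, labor force = 84,655.
New unemployment rate = 5,140 / 84,655 = 6.07%.
Change = 6.07% − 10.57% = −4.50 percentage points.

The unemployment rate changes by −4.50 percentage points.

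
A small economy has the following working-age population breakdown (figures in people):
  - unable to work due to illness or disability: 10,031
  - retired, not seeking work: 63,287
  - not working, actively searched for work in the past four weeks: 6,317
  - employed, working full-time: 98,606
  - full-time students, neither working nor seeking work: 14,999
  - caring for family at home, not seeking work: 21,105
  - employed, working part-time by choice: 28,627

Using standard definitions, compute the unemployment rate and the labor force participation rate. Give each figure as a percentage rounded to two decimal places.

Employed = 98,606 + 28,627 = 127,233.
Unemployed = 6,317.
Labor force = 127,233 + 6,317 = 133,550.
Not in labor force = 10,031 + 63,287 + 14,999 + 21,105 = 109,422 (those not working and not actively searching are outside the labor force).
Civilian working-age population = 133,550 + 109,422 = 242,972.
Unemployment rate = 6,317 / 133,550 = 4.73%.
Labor force participation rate = 133,550 / 242,972 = 54.97%.

Unemployment rate ≈ 4.73%; labor force participation rate ≈ 54.97%.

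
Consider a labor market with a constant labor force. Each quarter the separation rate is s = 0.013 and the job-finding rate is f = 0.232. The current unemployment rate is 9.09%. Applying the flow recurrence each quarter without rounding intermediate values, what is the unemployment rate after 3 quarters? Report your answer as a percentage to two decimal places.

Unemployment rate after three quarters ≈ 6.93%.

With a fixed labor force, u_{t+1} = u_t + s·(1−u_t) − f·u_t = u_t·(1−s−f) + s.
Here 1−s−f = 0.755 and s = 0.013.
u_1 = 0.090900 × 0.755 + 0.013 = 0.081629.
u_2 = 0.081629 × 0.755 + 0.013 = 0.074630.
u_3 = 0.074630 × 0.755 + 0.013 = 0.069346.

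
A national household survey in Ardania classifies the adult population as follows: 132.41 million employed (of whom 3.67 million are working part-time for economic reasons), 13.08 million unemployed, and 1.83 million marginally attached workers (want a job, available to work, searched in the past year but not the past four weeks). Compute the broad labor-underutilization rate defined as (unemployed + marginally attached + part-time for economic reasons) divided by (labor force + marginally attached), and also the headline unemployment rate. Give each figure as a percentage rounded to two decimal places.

Labor force = 132.41 + 13.08 = 145.49 million.
Numerator = 13.08 + 1.83 + 3.67 = 18.58 million.
Denominator = 145.49 + 1.83 = 147.32 million.
Broad rate = 18.58 / 147.32 = 12.61%.
Headline unemployment rate = 13.08 / 145.49 = 8.99%.

Broad underutilization rate ≈ 12.61%; headline unemployment rate ≈ 8.99%.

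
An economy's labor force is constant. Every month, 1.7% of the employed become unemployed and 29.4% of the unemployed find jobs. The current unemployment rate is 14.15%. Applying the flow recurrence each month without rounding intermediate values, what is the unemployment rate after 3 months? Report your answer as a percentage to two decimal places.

Unemployment rate after three months ≈ 8.31%.

With a fixed labor force, u_{t+1} = u_t + s·(1−u_t) − f·u_t = u_t·(1−s−f) + s.
Here 1−s−f = 0.689 and s = 0.017.
u_1 = 0.141500 × 0.689 + 0.017 = 0.114493.
u_2 = 0.114493 × 0.689 + 0.017 = 0.095886.
u_3 = 0.095886 × 0.689 + 0.017 = 0.083065.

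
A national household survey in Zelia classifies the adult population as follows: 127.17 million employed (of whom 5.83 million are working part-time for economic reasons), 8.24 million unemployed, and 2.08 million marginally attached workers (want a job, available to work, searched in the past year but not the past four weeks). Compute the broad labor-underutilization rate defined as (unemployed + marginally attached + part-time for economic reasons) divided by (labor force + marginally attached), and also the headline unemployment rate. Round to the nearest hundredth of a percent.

Labor force = 127.17 + 8.24 = 135.41 million.
Numerator = 8.24 + 2.08 + 5.83 = 16.15 million.
Denominator = 135.41 + 2.08 = 137.49 million.
Broad rate = 16.15 / 137.49 = 11.75%.
Headline unemployment rate = 8.24 / 135.41 = 6.09%.

Broad underutilization rate ≈ 11.75%; headline unemployment rate ≈ 6.09%.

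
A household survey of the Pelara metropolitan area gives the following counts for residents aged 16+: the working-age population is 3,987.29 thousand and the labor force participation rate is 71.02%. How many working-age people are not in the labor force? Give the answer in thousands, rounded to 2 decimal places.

About 1,155.52 thousand are not in the labor force.

Share not in the labor force = 1 − 0.7102 = 0.2898.
Not in labor force = 0.2898 × 3,987.29 ≈ 1,155.52 thousand.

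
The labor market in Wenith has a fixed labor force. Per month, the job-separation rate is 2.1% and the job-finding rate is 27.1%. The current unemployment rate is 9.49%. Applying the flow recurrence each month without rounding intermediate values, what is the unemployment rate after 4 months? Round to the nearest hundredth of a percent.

Unemployment rate after four months ≈ 7.77%.

With a fixed labor force, u_{t+1} = u_t + s·(1−u_t) − f·u_t = u_t·(1−s−f) + s.
Here 1−s−f = 0.708 and s = 0.021.
u_1 = 0.094900 × 0.708 + 0.021 = 0.088189.
u_2 = 0.088189 × 0.708 + 0.021 = 0.083438.
u_3 = 0.083438 × 0.708 + 0.021 = 0.080074.
u_4 = 0.080074 × 0.708 + 0.021 = 0.077692.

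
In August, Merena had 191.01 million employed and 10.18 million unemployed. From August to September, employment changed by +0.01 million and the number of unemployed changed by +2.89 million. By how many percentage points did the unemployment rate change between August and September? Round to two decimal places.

August: labor force = 191.01 + 10.18 = 201.19; u = 10.18/201.19 = 5.06%.
September: labor force = 191.02 + 13.07 = 204.09; u = 13.07/204.09 = 6.40%.
Change = 6.40% − 5.06% = +1.34 pp.

The unemployment rate changed by +1.34 percentage points.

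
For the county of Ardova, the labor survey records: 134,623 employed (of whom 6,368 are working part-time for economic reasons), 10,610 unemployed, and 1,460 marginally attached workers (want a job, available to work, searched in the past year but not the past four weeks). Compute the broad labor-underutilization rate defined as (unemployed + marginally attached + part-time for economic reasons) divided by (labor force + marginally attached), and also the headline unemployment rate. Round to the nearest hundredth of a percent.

Labor force = 134,623 + 10,610 = 145,233.
Numerator = 10,610 + 1,460 + 6,368 = 18,438.
Denominator = 145,233 + 1,460 = 146,693.
Broad rate = 18,438 / 146,693 = 12.57%.
Headline unemployment rate = 10,610 / 145,233 = 7.31%.

Broad underutilization rate ≈ 12.57%; headline unemployment rate ≈ 7.31%.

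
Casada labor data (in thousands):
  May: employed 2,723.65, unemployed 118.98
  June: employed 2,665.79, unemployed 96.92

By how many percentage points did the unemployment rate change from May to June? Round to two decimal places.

The unemployment rate changed by −0.68 percentage points.

May: labor force = 2,723.65 + 118.98 = 2,842.63; u = 118.98/2,842.63 = 4.19%.
June: labor force = 2,665.79 + 96.92 = 2,762.71; u = 96.92/2,762.71 = 3.51%.
Change = 3.51% − 4.19% = −0.68 pp.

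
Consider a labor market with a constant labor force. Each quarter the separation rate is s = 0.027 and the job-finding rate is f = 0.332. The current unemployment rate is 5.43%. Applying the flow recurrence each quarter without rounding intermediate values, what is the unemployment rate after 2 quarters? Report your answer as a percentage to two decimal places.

With a fixed labor force, u_{t+1} = u_t + s·(1−u_t) − f·u_t = u_t·(1−s−f) + s.
Here 1−s−f = 0.641 and s = 0.027.
u_1 = 0.054300 × 0.641 + 0.027 = 0.061806.
u_2 = 0.061806 × 0.641 + 0.027 = 0.066618.

Unemployment rate after two quarters ≈ 6.66%.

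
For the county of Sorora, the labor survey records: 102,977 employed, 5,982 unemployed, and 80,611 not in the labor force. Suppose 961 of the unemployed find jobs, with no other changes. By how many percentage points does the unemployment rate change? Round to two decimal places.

The unemployment rate changes by −0.88 percentage points.

Initially, labor force = 102,977 + 5,982 = 108,959, so u = 5,982/108,959 = 5.49%.
After the change, unemployed falls and employed rises by 961; labor force unchanged → E = 103,938, U = 5,021, labor force = 108,959.
New unemployment rate = 5,021 / 108,959 = 4.61%.
Change = 4.61% − 5.49% = −0.88 percentage points.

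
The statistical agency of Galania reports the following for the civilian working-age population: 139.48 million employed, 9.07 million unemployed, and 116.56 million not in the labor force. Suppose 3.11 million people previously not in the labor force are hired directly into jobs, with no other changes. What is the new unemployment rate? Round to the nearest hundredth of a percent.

Initially, labor force = 139.48 + 9.07 = 148.55 million, so u = 9.07/148.55 = 6.11%.
After the change, employed and labor force both rise by 3.11; unemployed unchanged → E = 142.59, U = 9.07, labor force = 151.66 million.
New unemployment rate = 9.07 / 151.66 = 5.98%.

New unemployment rate ≈ 5.98%.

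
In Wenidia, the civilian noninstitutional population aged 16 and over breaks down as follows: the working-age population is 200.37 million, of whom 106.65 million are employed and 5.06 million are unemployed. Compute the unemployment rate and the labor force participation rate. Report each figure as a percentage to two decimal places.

Unemployment rate ≈ 4.53%; labor force participation rate ≈ 55.75%.

Labor force = employed + unemployed = 106.65 + 5.06 = 111.71 million.
Unemployment rate = 5.06 / 111.71 = 4.53%.
Labor force participation rate = 111.71 / 200.37 = 55.75%.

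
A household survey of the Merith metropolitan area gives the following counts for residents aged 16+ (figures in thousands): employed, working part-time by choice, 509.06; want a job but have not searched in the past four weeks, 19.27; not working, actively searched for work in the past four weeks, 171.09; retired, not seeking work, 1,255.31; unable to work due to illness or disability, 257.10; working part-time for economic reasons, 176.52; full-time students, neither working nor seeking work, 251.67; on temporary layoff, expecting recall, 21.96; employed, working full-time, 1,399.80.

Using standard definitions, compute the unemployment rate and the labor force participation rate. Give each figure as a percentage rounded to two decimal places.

Employed = 509.06 + 176.52 + 1,399.80 = 2,085.38 thousand (anyone who worked, including part-time for economic reasons, counts as employed).
Unemployed = 171.09 + 21.96 = 193.05 thousand (jobless and actively searching, or on temporary layoff).
Labor force = 2,085.38 + 193.05 = 2,278.43 thousand.
Not in labor force = 19.27 + 1,255.31 + 257.10 + 251.67 = 1,783.35 thousand (those not working and not actively searching are outside the labor force — including those who want a job but have given up searching).
Civilian working-age population = 2,278.43 + 1,783.35 = 4,061.78 thousand.
Unemployment rate = 193.05 / 2,278.43 = 8.47%.
Labor force participation rate = 2,278.43 / 4,061.78 = 56.09%.

Unemployment rate ≈ 8.47%; labor force participation rate ≈ 56.09%.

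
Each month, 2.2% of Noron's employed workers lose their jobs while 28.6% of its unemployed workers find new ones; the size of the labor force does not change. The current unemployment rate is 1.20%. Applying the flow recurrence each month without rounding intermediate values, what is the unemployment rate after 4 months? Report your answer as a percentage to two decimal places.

With a fixed labor force, u_{t+1} = u_t + s·(1−u_t) − f·u_t = u_t·(1−s−f) + s.
Here 1−s−f = 0.692 and s = 0.022.
u_1 = 0.012000 × 0.692 + 0.022 = 0.030304.
u_2 = 0.030304 × 0.692 + 0.022 = 0.042970.
u_3 = 0.042970 × 0.692 + 0.022 = 0.051735.
u_4 = 0.051735 × 0.692 + 0.022 = 0.057801.

Unemployment rate after four months ≈ 5.78%.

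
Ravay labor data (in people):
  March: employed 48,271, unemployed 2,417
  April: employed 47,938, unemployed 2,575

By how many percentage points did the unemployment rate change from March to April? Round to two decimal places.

The unemployment rate changed by +0.33 percentage points.

March: labor force = 48,271 + 2,417 = 50,688; u = 2,417/50,688 = 4.77%.
April: labor force = 47,938 + 2,575 = 50,513; u = 2,575/50,513 = 5.10%.
Change = 5.10% − 4.77% = +0.33 pp.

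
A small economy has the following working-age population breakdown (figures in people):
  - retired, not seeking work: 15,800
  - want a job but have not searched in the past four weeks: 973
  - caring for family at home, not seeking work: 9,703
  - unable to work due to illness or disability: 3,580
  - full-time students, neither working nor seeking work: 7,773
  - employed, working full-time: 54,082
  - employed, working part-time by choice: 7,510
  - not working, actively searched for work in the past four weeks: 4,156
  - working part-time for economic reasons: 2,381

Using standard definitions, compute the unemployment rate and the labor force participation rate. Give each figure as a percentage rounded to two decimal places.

Unemployment rate ≈ 6.10%; labor force participation rate ≈ 64.30%.

Employed = 54,082 + 7,510 + 2,381 = 63,973 (anyone who worked, including part-time for economic reasons, counts as employed).
Unemployed = 4,156.
Labor force = 63,973 + 4,156 = 68,129.
Not in labor force = 15,800 + 973 + 9,703 + 3,580 + 7,773 = 37,829 (those not working and not actively searching are outside the labor force — including those who want a job but have given up searching).
Civilian working-age population = 68,129 + 37,829 = 105,958.
Unemployment rate = 4,156 / 68,129 = 6.10%.
Labor force participation rate = 68,129 / 105,958 = 64.30%.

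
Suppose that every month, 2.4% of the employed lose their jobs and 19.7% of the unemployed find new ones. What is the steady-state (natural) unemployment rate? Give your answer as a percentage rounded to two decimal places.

At steady state the flows balance: s·E = f·U, so U/(E+U) = s/(s+f).
u* = 2.4 / (2.4 + 19.7) = 2.4 / 22.10 = 10.86%.

Steady-state unemployment rate ≈ 10.86%.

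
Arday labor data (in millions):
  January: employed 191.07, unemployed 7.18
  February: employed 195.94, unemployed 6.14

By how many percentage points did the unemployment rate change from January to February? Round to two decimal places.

The unemployment rate changed by −0.58 percentage points.

January: labor force = 191.07 + 7.18 = 198.25; u = 7.18/198.25 = 3.62%.
February: labor force = 195.94 + 6.14 = 202.08; u = 6.14/202.08 = 3.04%.
Change = 3.04% − 3.62% = −0.58 pp.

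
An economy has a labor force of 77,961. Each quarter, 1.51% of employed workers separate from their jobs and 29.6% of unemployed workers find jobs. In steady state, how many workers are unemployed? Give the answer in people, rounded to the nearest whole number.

About 3,784 are unemployed in steady state.

Steady-state unemployment rate u* = s/(s+f) = 1.51/(1.51+29.6) = 0.048537.
Unemployed = u* × labor force = 0.048537 × 77,961 ≈ 3,784.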